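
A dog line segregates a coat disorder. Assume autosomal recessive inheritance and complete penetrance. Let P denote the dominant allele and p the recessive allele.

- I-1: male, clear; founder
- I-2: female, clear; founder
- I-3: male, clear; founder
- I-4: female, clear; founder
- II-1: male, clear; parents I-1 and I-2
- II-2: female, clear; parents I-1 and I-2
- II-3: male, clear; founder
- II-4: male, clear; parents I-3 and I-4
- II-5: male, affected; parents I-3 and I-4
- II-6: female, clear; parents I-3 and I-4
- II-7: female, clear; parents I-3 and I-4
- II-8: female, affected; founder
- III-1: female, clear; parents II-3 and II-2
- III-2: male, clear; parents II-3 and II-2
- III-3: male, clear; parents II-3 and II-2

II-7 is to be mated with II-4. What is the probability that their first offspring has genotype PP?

4/9

I-3 is clear so carries P and passed p to II-5 (pp), so I-3 is Pp.
I-4 is clear so carries P and passed p to II-5 (pp), so I-4 is Pp.
II-7 is a clear offspring of I-3 (Pp) × I-4 (Pp), whose cross gives 1/4 PP : 1/2 Pp : 1/4 pp; conditioning on being clear, II-7 is PP with probability 1/3, Pp with probability 2/3.
II-4 is a clear offspring of I-3 (Pp) × I-4 (Pp), whose cross gives 1/4 PP : 1/2 Pp : 1/4 pp; conditioning on being clear, II-4 is PP with probability 1/3, Pp with probability 2/3.
Summing over parental genotype combinations, P(offspring has genotype PP) = 1/9·1 + 2/9·1/2 + 2/9·1/2 + 4/9·1/4 = 4/9.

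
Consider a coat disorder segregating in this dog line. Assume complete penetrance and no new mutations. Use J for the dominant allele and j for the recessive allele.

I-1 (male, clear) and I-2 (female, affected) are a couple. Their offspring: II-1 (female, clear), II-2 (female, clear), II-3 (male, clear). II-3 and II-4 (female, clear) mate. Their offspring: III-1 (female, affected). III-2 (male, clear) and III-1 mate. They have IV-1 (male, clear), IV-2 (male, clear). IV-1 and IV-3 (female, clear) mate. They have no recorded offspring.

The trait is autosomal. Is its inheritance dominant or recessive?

II-3 and II-4 are both clear yet have an affected child III-1. Under dominance, an affected child requires at least one affected parent, so the trait cannot be dominant.

recessive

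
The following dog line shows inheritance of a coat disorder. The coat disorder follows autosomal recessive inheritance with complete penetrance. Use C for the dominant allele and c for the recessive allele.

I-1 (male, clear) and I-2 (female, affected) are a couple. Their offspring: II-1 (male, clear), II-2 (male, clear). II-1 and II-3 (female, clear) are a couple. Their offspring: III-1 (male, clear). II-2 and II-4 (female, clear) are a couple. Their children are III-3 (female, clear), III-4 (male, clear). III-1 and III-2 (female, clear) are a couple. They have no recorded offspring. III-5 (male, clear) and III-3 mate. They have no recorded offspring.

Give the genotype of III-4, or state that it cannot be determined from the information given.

cannot be determined

III-4's phenotype allows CC or Cc, and no parent or child forces a single allele at both positions; consistent genotype assignments exist with III-4 as CC or Cc.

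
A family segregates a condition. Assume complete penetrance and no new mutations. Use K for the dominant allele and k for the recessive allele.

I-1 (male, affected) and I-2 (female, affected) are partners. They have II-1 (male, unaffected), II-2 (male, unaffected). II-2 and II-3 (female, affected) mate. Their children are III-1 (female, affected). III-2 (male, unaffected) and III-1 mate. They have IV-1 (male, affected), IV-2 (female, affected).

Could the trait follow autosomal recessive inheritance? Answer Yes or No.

No

Under autosomal recessive, II-1 (unaffected, male) cannot arise from I-1 (affected) × I-2 (affected).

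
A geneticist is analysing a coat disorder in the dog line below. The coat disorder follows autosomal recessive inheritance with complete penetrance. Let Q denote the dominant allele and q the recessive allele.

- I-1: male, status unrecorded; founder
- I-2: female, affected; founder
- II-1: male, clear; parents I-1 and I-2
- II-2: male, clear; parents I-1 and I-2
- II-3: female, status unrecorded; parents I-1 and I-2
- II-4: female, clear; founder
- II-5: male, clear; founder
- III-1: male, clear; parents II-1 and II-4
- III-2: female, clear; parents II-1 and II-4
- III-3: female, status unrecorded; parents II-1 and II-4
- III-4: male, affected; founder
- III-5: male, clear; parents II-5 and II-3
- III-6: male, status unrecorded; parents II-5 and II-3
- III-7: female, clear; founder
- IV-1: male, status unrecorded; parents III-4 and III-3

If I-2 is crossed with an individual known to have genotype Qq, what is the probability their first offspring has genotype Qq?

I-2 is affected, so I-2 is qq.
The cross gives 1/2 Qq : 1/2 qq, so P(offspring has genotype Qq) = 1/2.

1/2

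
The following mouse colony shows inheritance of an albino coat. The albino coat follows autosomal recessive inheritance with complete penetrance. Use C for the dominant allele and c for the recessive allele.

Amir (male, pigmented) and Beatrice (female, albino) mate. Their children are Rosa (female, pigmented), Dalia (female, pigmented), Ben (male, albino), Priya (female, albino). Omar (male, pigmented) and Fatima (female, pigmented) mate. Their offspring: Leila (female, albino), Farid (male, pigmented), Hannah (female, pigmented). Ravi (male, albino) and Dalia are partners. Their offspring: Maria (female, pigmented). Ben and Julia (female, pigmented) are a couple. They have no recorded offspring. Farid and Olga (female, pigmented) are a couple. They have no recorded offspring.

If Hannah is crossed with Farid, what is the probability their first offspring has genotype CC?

4/9

Omar is pigmented so carries C and passed c to Leila (cc), so Omar is Cc.
Fatima is pigmented so carries C and passed c to Leila (cc), so Fatima is Cc.
Hannah is a pigmented offspring of Omar (Cc) × Fatima (Cc), whose cross gives 1/4 CC : 1/2 Cc : 1/4 cc; conditioning on being pigmented, Hannah is CC with probability 1/3, Cc with probability 2/3.
Farid is a pigmented offspring of Omar (Cc) × Fatima (Cc), whose cross gives 1/4 CC : 1/2 Cc : 1/4 cc; conditioning on being pigmented, Farid is CC with probability 1/3, Cc with probability 2/3.
Summing over parental genotype combinations, P(offspring has genotype CC) = 1/9·1 + 2/9·1/2 + 2/9·1/2 + 4/9·1/4 = 4/9.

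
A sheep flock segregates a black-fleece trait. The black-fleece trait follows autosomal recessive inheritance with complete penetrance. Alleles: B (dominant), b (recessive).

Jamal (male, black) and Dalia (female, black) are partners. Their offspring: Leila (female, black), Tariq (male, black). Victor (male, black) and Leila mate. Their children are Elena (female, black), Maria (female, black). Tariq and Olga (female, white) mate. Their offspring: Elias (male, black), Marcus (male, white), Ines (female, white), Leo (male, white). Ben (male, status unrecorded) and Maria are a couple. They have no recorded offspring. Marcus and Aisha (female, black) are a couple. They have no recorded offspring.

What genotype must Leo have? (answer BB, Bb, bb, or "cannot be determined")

Bb

From phenotype alone, Leo is BB or Bb.
Leo is white so carries B and received b from Tariq (bb), so Leo is Bb.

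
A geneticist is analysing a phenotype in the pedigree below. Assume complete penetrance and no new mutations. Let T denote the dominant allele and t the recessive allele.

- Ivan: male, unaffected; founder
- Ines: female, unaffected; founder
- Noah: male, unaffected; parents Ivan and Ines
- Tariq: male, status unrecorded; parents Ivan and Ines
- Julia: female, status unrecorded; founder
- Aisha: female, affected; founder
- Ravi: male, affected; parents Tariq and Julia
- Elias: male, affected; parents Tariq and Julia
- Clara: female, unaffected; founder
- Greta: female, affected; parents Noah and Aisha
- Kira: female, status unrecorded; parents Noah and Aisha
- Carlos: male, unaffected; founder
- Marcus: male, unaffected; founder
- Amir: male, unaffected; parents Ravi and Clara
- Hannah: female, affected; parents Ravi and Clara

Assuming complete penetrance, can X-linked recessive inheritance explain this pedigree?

Under X-linked recessive, Greta (affected, female) cannot arise from Noah (unaffected) × Aisha (affected).

No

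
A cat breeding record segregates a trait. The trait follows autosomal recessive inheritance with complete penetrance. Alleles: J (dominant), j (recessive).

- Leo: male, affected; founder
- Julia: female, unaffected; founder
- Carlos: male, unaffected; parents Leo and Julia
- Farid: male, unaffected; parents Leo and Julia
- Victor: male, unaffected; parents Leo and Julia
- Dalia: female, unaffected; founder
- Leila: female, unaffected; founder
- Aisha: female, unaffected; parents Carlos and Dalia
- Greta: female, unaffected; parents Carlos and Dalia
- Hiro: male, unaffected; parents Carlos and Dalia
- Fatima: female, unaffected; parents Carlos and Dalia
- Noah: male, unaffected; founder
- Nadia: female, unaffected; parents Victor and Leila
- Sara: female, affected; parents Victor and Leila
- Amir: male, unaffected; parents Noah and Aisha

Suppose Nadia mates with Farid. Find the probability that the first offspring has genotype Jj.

Victor is unaffected so carries J and received j from Leo (jj), so Victor is Jj.
Leila is unaffected so carries J and passed j to Sara (jj), so Leila is Jj.
Nadia is an unaffected offspring of Victor (Jj) × Leila (Jj), whose cross gives 1/4 JJ : 1/2 Jj : 1/4 jj; conditioning on being unaffected, Nadia is JJ with probability 1/3, Jj with probability 2/3.
Farid is unaffected so carries J and received j from Leo (jj), so Farid is Jj.
Summing over parental genotype combinations, P(offspring has genotype Jj) = 1/3·1/2 + 2/3·1/2 = 1/2.

1/2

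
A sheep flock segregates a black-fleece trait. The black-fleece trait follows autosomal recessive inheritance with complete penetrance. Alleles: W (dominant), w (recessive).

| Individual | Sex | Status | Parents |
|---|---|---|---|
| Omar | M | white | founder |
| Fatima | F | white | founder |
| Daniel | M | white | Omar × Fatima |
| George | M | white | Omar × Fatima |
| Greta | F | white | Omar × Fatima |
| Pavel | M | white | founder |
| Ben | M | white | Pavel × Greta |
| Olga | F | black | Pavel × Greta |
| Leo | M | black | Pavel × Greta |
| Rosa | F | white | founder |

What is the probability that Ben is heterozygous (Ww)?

Pavel is white so carries W and passed w to Olga (ww), so Pavel is Ww.
Greta is white so carries W and passed w to Olga (ww), so Greta is Ww.
Their cross gives offspring ratios 1/4 WW : 1/2 Ww : 1/4 ww. Conditioning on Ben being white, P(Ww) = 1/2 / 3/4 = 2/3.

2/3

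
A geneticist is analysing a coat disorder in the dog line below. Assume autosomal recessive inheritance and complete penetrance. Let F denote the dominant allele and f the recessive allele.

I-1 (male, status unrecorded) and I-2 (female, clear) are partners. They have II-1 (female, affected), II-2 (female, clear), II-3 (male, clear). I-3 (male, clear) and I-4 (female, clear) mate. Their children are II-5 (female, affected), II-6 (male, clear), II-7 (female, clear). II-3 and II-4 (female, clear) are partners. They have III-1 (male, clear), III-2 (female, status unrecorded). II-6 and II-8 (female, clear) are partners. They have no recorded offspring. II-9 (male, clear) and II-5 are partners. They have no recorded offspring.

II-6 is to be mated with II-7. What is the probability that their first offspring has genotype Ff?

I-3 is clear so carries F and passed f to II-5 (ff), so I-3 is Ff.
I-4 is clear so carries F and passed f to II-5 (ff), so I-4 is Ff.
II-6 is a clear offspring of I-3 (Ff) × I-4 (Ff), whose cross gives 1/4 FF : 1/2 Ff : 1/4 ff; conditioning on being clear, II-6 is FF with probability 1/3, Ff with probability 2/3.
II-7 is a clear offspring of I-3 (Ff) × I-4 (Ff), whose cross gives 1/4 FF : 1/2 Ff : 1/4 ff; conditioning on being clear, II-7 is FF with probability 1/3, Ff with probability 2/3.
Summing over parental genotype combinations, P(offspring has genotype Ff) = 2/9·1/2 + 2/9·1/2 + 4/9·1/2 = 4/9.

4/9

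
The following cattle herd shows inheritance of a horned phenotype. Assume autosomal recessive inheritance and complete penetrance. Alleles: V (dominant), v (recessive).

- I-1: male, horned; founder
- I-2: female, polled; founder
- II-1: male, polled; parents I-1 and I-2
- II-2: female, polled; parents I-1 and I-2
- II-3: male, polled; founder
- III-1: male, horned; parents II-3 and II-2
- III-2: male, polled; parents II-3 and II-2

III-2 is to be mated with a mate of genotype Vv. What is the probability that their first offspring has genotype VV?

1/3

II-3 is polled so carries V and passed v to III-1 (vv), so II-3 is Vv.
II-2 is polled so carries V and received v from I-1 (vv), so II-2 is Vv.
III-2 is a polled offspring of II-3 (Vv) × II-2 (Vv), whose cross gives 1/4 VV : 1/2 Vv : 1/4 vv; conditioning on being polled, III-2 is VV with probability 1/3, Vv with probability 2/3.
Summing over parental genotype combinations, P(offspring has genotype VV) = 1/3·1/2 + 2/3·1/4 = 1/3.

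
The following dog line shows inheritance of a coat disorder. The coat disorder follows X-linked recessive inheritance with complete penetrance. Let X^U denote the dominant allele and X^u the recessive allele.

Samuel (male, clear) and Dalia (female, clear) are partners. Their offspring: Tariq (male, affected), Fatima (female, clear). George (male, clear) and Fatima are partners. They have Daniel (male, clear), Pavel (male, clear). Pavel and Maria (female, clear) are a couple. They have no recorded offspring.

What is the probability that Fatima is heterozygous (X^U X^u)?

Samuel is clear, so Samuel is X^U Y.
Dalia is clear so carries U and passed u to Tariq (X^u Y), so Dalia is X^U X^u.
Their cross gives offspring ratios 1/2 X^U X^U : 1/2 X^U X^u. Conditioning on Fatima being clear, P(X^U X^u) = 1/2 / 1 = 1/2 before taking Fatima's own offspring into account.
George is clear, so George is X^U Y.
Now use Fatima's offspring. Probability of each recorded status — clear son Daniel: 1/2 if Fatima is X^U X^u, 1 if X^U X^U; clear son Pavel: 1/2 if Fatima is X^U X^u, 1 if X^U X^U.
Bayes: P(X^U X^u) = 1/2·1/4 / (1/2·1/4 + 1/2·1) = 1/5.

1/5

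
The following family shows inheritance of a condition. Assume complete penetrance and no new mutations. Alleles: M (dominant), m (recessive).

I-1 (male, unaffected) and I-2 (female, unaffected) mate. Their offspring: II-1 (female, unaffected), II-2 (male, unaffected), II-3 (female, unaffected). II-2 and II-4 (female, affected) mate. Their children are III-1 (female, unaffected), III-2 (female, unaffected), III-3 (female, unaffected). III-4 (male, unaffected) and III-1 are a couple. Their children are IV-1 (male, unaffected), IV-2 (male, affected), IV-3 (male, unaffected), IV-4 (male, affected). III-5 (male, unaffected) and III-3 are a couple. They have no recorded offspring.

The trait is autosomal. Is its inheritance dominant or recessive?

recessive

III-4 and III-1 are both unaffected yet have an affected child IV-2. Under dominance, an affected child requires at least one affected parent, so the trait cannot be dominant.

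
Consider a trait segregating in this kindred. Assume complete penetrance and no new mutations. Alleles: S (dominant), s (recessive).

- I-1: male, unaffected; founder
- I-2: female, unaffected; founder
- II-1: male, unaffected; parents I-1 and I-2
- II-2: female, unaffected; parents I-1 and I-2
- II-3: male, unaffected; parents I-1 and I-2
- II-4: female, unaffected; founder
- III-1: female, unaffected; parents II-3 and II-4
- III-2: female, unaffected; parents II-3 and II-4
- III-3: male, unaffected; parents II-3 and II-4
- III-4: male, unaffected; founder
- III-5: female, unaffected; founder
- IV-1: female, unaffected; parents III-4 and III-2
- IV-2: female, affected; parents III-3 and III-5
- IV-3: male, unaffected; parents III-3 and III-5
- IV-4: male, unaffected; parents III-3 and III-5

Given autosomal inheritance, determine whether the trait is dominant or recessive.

recessive

III-3 and III-5 are both unaffected yet have an affected child IV-2. Under dominance, an affected child requires at least one affected parent, so the trait cannot be dominant.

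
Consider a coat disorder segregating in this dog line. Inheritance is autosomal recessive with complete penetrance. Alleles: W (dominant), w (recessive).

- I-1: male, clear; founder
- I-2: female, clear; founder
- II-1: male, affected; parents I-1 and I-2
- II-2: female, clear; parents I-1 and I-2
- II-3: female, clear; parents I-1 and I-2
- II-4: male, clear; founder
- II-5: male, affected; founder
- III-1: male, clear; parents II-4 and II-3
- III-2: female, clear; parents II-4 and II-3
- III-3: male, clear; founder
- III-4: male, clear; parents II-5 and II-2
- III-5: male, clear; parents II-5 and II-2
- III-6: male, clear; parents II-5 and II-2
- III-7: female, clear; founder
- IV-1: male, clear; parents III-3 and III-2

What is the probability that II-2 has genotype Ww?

I-1 is clear so carries W and passed w to II-1 (ww), so I-1 is Ww.
I-2 is clear so carries W and passed w to II-1 (ww), so I-2 is Ww.
Their cross gives offspring ratios 1/4 WW : 1/2 Ww : 1/4 ww. Conditioning on II-2 being clear, P(Ww) = 1/2 / 3/4 = 2/3 before taking II-2's own offspring into account.
II-5 is affected, so II-5 is ww.
Now use II-2's offspring. Probability of each recorded status — clear son III-4: 1/2 if II-2 is Ww, 1 if WW; clear son III-5: 1/2 if II-2 is Ww, 1 if WW; clear son III-6: 1/2 if II-2 is Ww, 1 if WW.
Bayes: P(Ww) = 2/3·1/8 / (2/3·1/8 + 1/3·1) = 1/5.

1/5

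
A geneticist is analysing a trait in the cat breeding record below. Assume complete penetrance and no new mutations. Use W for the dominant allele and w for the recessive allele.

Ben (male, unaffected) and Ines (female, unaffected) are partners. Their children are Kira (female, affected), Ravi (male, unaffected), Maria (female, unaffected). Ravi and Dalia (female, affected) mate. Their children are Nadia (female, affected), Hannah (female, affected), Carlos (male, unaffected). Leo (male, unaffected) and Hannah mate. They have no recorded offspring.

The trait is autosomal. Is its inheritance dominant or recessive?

Ben and Ines are both unaffected yet have an affected child Kira. Under dominance, an affected child requires at least one affected parent, so the trait cannot be dominant.

recessive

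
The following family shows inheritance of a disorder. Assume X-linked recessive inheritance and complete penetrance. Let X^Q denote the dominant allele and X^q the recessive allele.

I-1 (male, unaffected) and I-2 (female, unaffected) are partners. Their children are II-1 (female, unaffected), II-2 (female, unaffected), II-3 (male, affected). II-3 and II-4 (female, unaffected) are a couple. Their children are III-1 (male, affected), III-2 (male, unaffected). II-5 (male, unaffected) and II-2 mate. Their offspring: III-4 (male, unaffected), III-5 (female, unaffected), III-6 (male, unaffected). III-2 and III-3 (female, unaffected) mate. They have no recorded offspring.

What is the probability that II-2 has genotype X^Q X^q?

I-1 is unaffected, so I-1 is X^Q Y.
I-2 is unaffected so carries Q and passed q to II-3 (X^q Y), so I-2 is X^Q X^q.
Their cross gives offspring ratios 1/2 X^Q X^Q : 1/2 X^Q X^q. Conditioning on II-2 being unaffected, P(X^Q X^q) = 1/2 / 1 = 1/2 before taking II-2's own offspring into account.
II-5 is unaffected, so II-5 is X^Q Y.
Now use II-2's offspring. Probability of each recorded status — unaffected son III-4: 1/2 if II-2 is X^Q X^q, 1 if X^Q X^Q; unaffected son III-6: 1/2 if II-2 is X^Q X^q, 1 if X^Q X^Q. (III-5: equally likely either way, so uninformative.)
Bayes: P(X^Q X^q) = 1/2·1/4 / (1/2·1/4 + 1/2·1) = 1/5.

1/5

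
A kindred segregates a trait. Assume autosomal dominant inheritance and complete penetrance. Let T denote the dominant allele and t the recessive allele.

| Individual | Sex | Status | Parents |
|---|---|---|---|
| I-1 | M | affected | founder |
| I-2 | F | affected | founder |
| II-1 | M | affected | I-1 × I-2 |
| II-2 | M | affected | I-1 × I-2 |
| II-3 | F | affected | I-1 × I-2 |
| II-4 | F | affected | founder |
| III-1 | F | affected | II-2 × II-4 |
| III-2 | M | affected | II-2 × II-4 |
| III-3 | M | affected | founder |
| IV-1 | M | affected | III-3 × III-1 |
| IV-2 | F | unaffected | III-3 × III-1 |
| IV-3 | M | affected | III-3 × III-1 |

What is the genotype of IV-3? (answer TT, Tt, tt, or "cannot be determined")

IV-3's phenotype allows TT or Tt, and no parent or child forces a single allele at both positions; consistent genotype assignments exist with IV-3 as TT or Tt.

cannot be determined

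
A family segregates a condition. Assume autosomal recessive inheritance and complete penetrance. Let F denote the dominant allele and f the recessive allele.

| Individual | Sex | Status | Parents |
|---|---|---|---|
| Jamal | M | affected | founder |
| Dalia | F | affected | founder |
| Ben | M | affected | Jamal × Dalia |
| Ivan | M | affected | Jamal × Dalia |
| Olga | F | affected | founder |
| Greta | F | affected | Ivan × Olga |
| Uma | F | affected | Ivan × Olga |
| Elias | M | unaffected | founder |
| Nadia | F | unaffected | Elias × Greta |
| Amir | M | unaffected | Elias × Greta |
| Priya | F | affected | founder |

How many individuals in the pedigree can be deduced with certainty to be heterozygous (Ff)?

2

Obligate heterozygotes: Nadia is unaffected so carries F and received f from Greta (ff), so Nadia is Ff; Amir is unaffected so carries F and received f from Greta (ff), so Amir is Ff.
Every other individual is either homozygous by phenotype or has at least one consistent homozygous assignment, so the count is 2.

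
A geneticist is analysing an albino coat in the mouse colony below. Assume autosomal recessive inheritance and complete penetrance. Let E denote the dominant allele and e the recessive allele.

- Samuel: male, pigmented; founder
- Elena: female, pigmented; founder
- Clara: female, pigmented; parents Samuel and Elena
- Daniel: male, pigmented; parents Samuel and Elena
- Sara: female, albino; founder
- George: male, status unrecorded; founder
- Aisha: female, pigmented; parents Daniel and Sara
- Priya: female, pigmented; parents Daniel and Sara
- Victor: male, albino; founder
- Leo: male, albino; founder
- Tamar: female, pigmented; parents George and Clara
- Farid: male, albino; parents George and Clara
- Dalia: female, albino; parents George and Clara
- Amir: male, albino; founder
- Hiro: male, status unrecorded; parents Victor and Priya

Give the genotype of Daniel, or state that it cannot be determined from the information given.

Daniel's phenotype allows EE or Ee, and no parent or child forces a single allele at both positions; consistent genotype assignments exist with Daniel as EE or Ee.

cannot be determined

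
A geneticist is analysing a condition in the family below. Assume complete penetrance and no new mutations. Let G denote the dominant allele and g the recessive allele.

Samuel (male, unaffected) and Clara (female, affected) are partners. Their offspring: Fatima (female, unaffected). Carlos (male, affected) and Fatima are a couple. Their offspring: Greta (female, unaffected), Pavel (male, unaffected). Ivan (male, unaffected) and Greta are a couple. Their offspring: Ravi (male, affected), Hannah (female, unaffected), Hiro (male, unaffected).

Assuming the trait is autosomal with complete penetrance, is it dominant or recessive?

Ivan and Greta are both unaffected yet have an affected child Ravi. Under dominance, an affected child requires at least one affected parent, so the trait cannot be dominant.

recessive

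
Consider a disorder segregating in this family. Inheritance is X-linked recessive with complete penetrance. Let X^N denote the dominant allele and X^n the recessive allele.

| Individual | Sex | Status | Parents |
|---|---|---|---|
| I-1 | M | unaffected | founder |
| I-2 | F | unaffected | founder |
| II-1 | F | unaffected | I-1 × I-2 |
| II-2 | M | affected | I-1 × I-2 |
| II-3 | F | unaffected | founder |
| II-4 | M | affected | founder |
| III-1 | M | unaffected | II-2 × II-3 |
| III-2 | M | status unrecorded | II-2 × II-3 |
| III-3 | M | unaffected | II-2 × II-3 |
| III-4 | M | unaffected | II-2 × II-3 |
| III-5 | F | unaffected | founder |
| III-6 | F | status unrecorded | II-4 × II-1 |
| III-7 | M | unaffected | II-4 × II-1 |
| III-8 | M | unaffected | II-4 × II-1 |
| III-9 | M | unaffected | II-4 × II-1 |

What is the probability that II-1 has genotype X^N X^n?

1/9

I-1 is unaffected, so I-1 is X^N Y.
I-2 is unaffected so carries N and passed n to II-2 (X^n Y), so I-2 is X^N X^n.
Their cross gives offspring ratios 1/2 X^N X^N : 1/2 X^N X^n. Conditioning on II-1 being unaffected, P(X^N X^n) = 1/2 / 1 = 1/2 before taking II-1's own offspring into account.
II-4 is affected, so II-4 is X^n Y.
Now use II-1's offspring. Probability of each recorded status — unaffected son III-7: 1/2 if II-1 is X^N X^n, 1 if X^N X^N; unaffected son III-8: 1/2 if II-1 is X^N X^n, 1 if X^N X^N; unaffected son III-9: 1/2 if II-1 is X^N X^n, 1 if X^N X^N. (III-6: equally likely either way, so uninformative.)
Bayes: P(X^N X^n) = 1/2·1/8 / (1/2·1/8 + 1/2·1) = 1/9.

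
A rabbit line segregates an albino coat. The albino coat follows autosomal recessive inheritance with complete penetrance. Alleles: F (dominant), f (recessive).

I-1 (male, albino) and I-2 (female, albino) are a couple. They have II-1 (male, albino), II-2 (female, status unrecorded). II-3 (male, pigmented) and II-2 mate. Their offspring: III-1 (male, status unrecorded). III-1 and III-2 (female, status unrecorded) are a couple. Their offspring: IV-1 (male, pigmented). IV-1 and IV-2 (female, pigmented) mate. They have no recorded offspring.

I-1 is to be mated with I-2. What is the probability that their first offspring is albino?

I-1 is albino, so I-1 is ff.
I-2 is albino, so I-2 is ff.
The cross gives 1 ff, so P(offspring is albino) = 1.

1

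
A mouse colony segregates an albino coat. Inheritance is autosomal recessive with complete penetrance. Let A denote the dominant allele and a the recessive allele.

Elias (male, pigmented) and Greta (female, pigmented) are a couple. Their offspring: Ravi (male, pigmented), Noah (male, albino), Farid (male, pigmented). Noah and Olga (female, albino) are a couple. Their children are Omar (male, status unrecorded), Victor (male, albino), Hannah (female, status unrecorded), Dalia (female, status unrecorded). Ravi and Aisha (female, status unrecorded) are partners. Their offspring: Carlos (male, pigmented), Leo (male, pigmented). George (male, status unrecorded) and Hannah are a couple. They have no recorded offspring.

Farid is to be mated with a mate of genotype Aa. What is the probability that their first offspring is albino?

Elias is pigmented so carries A and passed a to Noah (aa), so Elias is Aa.
Greta is pigmented so carries A and passed a to Noah (aa), so Greta is Aa.
Farid is a pigmented offspring of Elias (Aa) × Greta (Aa), whose cross gives 1/4 AA : 1/2 Aa : 1/4 aa; conditioning on being pigmented, Farid is AA with probability 1/3, Aa with probability 2/3.
Summing over parental genotype combinations, P(offspring is albino) = 2/3·1/4 = 1/6.

1/6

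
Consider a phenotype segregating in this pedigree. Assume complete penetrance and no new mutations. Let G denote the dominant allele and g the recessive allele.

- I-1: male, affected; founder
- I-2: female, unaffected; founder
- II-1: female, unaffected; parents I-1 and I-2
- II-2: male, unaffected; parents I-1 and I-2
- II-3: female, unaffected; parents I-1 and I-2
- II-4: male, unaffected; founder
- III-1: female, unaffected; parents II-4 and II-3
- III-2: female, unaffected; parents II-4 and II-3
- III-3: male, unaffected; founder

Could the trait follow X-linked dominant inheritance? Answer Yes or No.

No

Under X-linked dominant, II-1 (unaffected, female) cannot arise from I-1 (affected) × I-2 (unaffected).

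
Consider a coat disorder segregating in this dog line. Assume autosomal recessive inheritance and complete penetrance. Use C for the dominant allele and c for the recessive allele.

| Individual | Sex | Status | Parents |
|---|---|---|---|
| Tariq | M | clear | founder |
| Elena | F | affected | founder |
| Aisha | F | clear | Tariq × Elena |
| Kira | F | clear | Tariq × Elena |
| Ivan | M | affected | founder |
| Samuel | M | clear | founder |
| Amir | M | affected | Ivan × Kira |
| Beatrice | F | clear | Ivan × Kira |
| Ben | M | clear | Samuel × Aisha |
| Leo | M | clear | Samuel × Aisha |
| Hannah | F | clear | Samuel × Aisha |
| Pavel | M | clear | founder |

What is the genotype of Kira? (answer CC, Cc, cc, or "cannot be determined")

From phenotype alone, Kira is CC or Cc.
Kira is clear so carries C and received c from Elena (cc), so Kira is Cc.

Cc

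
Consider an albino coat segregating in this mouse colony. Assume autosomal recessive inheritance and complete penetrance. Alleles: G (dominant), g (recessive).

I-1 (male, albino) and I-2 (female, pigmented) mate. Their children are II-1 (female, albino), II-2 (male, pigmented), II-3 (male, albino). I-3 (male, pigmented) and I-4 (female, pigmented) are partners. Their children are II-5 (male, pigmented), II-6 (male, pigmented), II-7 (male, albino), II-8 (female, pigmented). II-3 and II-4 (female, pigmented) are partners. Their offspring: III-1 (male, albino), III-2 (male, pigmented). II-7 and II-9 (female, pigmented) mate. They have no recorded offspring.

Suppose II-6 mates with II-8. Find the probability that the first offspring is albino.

1/9

I-3 is pigmented so carries G and passed g to II-7 (gg), so I-3 is Gg.
I-4 is pigmented so carries G and passed g to II-7 (gg), so I-4 is Gg.
II-6 is a pigmented offspring of I-3 (Gg) × I-4 (Gg), whose cross gives 1/4 GG : 1/2 Gg : 1/4 gg; conditioning on being pigmented, II-6 is GG with probability 1/3, Gg with probability 2/3.
II-8 is a pigmented offspring of I-3 (Gg) × I-4 (Gg), whose cross gives 1/4 GG : 1/2 Gg : 1/4 gg; conditioning on being pigmented, II-8 is GG with probability 1/3, Gg with probability 2/3.
Summing over parental genotype combinations, P(offspring is albino) = 4/9·1/4 = 1/9.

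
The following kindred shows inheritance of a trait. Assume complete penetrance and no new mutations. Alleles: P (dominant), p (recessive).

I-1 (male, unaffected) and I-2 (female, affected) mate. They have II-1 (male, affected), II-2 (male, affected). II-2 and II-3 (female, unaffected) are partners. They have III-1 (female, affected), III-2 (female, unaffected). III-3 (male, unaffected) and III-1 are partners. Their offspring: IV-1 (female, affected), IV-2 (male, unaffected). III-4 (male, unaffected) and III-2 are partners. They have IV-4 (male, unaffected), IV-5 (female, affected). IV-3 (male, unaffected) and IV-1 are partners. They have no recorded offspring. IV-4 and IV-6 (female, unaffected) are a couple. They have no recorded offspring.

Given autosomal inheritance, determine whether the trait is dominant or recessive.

recessive

III-4 and III-2 are both unaffected yet have an affected child IV-5. Under dominance, an affected child requires at least one affected parent, so the trait cannot be dominant.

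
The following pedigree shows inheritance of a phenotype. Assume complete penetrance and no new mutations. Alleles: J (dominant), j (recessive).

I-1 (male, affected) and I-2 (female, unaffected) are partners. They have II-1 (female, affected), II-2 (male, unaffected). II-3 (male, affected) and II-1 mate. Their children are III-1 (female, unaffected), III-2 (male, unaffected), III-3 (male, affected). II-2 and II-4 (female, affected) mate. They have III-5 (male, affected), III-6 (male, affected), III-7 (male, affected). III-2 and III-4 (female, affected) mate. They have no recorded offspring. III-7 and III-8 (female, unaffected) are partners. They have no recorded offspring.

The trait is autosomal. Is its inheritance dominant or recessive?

II-3 and II-1 are both affected yet have an unaffected child III-1. Under a recessive model two affected parents are homozygous and every child would be affected, so the trait cannot be recessive.

dominant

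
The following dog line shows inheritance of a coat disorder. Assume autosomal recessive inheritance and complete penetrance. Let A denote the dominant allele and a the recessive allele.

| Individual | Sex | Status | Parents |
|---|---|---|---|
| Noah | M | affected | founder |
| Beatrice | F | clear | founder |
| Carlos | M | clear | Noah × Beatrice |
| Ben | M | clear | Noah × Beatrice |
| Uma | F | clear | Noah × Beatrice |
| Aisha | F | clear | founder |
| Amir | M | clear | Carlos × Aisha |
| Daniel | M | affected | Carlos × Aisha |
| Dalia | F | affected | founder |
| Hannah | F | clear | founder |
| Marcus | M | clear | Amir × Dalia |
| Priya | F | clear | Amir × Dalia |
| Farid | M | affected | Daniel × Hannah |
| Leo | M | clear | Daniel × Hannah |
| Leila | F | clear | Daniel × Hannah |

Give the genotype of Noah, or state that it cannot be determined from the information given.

Noah is affected, so Noah is aa.

aa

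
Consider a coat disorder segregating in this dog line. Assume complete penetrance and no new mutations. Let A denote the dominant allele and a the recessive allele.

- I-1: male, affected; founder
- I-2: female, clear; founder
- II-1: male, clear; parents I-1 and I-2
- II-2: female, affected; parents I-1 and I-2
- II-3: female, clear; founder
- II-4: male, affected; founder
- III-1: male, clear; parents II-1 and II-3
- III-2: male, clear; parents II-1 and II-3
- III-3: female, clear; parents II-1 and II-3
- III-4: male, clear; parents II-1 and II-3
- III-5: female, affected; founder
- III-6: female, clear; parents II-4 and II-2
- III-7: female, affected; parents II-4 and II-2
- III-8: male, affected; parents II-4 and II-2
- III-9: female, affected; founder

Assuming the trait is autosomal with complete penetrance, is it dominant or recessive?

dominant

II-4 and II-2 are both affected yet have a clear child III-6. Under a recessive model two affected parents are homozygous and every child would be affected, so the trait cannot be recessive.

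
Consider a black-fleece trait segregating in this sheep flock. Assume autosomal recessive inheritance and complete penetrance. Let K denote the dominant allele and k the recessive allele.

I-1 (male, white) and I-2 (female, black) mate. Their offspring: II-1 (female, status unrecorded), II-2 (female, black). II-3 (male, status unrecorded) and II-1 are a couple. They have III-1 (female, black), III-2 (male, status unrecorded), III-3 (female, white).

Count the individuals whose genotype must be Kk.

Obligate heterozygotes: I-1 is white so carries K and passed k to II-2 (kk), so I-1 is Kk.
Every other individual is either homozygous by phenotype or has at least one consistent homozygous assignment, so the count is 1.

1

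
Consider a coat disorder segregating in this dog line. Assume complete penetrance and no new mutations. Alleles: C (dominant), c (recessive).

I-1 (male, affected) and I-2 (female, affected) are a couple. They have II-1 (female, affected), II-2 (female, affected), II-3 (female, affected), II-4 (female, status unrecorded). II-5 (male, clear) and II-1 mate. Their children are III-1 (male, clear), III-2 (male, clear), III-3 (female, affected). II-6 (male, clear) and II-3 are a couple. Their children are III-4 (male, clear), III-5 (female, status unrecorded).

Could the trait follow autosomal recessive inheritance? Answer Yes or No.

A consistent assignment under autosomal recessive exists: I-1 cc, I-2 cc, II-1 cc, II-2 cc, II-3 cc, II-4 cc, II-5 Cc, II-6 CC, III-1 Cc, III-2 Cc, III-3 cc, III-4 Cc, III-5 Cc.
In this assignment every recorded phenotype matches its genotype and every non-founder's genotype is obtainable from its parents' genotypes, so the pedigree is consistent.

Yes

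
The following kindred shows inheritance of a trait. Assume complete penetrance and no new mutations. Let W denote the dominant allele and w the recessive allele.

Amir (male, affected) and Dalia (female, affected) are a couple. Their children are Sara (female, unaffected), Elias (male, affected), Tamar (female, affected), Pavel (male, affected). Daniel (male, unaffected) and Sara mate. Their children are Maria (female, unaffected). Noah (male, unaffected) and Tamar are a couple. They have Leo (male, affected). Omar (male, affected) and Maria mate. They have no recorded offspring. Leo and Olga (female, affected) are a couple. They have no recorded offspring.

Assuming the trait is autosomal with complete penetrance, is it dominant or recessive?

Amir and Dalia are both affected yet have an unaffected child Sara. Under a recessive model two affected parents are homozygous and every child would be affected, so the trait cannot be recessive.

dominant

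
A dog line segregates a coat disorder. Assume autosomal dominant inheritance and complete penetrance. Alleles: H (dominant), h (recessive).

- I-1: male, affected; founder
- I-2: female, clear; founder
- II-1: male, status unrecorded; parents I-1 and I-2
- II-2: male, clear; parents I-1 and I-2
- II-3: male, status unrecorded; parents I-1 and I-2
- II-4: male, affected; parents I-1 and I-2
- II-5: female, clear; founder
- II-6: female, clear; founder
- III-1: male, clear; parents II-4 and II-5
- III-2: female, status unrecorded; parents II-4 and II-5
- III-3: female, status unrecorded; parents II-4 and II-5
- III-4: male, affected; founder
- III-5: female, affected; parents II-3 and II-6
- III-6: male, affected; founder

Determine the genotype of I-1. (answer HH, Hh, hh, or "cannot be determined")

Hh

From phenotype alone, I-1 is HH or Hh.
I-1 is affected so carries H and passed h to II-2 (hh), so I-1 is Hh.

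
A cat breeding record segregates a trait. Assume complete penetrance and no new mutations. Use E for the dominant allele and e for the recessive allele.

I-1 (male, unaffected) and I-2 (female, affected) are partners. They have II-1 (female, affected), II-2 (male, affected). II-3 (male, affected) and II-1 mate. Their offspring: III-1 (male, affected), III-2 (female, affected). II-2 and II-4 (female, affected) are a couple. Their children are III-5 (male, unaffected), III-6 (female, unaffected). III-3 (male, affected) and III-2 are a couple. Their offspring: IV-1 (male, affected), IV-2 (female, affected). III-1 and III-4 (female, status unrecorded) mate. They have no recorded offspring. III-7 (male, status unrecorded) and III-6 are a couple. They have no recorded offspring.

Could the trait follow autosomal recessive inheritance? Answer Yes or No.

No

Under autosomal recessive, III-5 (unaffected, male) cannot arise from II-2 (affected) × II-4 (affected).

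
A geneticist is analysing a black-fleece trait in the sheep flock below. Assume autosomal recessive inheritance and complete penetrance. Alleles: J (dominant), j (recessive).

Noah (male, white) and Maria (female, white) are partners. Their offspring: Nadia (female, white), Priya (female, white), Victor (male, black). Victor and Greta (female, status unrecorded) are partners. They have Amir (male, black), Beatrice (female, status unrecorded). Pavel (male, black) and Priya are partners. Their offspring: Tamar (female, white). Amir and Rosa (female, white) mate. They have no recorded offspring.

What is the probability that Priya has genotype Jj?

1/2

Noah is white so carries J and passed j to Victor (jj), so Noah is Jj.
Maria is white so carries J and passed j to Victor (jj), so Maria is Jj.
Their cross gives offspring ratios 1/4 JJ : 1/2 Jj : 1/4 jj. Conditioning on Priya being white, P(Jj) = 1/2 / 3/4 = 2/3 before taking Priya's own offspring into account.
Pavel is black, so Pavel is jj.
Now use Priya's offspring. Probability of each recorded status — white daughter Tamar: 1/2 if Priya is Jj, 1 if JJ.
Bayes: P(Jj) = 2/3·1/2 / (2/3·1/2 + 1/3·1) = 1/2.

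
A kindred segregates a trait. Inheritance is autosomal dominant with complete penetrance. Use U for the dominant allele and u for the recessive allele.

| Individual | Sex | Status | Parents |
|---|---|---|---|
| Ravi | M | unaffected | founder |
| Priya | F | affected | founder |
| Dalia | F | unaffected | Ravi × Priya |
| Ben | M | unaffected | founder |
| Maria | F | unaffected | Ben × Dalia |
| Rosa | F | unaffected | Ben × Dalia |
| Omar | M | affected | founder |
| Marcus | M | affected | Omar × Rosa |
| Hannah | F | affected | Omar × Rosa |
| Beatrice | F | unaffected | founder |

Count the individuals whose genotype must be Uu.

3

Obligate heterozygotes: Priya is affected so carries U and passed u to Dalia (uu), so Priya is Uu; Marcus is affected so carries U and received u from Rosa (uu), so Marcus is Uu; Hannah is affected so carries U and received u from Rosa (uu), so Hannah is Uu.
Every other individual is either homozygous by phenotype or has at least one consistent homozygous assignment, so the count is 3.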